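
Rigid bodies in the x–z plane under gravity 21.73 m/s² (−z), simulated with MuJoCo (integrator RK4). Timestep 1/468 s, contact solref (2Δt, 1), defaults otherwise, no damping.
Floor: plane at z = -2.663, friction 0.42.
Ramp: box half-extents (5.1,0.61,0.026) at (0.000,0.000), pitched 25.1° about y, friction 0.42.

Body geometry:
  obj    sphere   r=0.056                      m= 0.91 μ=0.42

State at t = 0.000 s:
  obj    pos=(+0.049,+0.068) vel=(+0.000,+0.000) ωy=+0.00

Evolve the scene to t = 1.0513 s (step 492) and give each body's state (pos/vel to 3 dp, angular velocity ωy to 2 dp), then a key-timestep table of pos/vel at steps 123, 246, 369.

State at t = 1.0513 s:
  obj    pos=(+3.344,-1.476) vel=(+6.268,-2.936) ωy=+123.60

Key-timestep trajectory:
   step    t(s)  obj.x    obj.z    obj.vx   obj.vz 
    123  0.2628   +0.255  -0.029  +1.567  -0.734
    246  0.5256   +0.873  -0.318  +3.134  -1.468
    369  0.7885   +1.902  -0.801  +4.701  -2.202


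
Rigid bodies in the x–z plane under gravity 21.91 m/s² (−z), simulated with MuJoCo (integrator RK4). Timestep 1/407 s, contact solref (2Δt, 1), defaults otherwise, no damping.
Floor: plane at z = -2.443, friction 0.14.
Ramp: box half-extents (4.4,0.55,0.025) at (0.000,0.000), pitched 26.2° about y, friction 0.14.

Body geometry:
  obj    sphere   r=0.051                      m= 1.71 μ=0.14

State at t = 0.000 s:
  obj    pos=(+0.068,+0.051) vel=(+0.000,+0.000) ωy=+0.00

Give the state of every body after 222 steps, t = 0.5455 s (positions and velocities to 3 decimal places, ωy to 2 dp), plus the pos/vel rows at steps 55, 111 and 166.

State at t = 0.5455 s:
  obj    pos=(+0.993,-0.404) vel=(+3.390,-1.667) ωy=+73.45

Key-timestep trajectory:
   step    t(s)  obj.x    obj.z    obj.vx   obj.vz 
     55  0.1351   +0.125  +0.023  +0.835  -0.434
    111  0.2727   +0.300  -0.063  +1.697  -0.831
    166  0.4079   +0.585  -0.203  +2.536  -1.244


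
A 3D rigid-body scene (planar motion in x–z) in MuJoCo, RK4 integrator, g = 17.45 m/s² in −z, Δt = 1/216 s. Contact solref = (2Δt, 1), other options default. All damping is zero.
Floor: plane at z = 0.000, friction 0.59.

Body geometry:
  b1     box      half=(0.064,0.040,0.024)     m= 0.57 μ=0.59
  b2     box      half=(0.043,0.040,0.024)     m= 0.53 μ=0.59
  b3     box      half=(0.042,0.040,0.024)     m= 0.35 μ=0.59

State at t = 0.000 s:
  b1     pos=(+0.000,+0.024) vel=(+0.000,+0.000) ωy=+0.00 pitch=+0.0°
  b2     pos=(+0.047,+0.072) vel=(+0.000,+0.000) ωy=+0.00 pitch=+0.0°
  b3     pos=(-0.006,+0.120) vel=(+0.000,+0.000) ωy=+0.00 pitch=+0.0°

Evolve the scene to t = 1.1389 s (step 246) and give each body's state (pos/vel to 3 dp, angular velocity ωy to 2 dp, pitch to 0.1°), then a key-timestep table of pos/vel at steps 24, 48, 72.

State at t = 1.1389 s:
  b1     pos=(+0.000,+0.024) vel=(+0.000,+0.000) ωy=+0.00 pitch=+0.0°
  b2     pos=(+0.047,+0.072) vel=(+0.000,+0.000) ωy=+0.00 pitch=+0.0°
  b3     pos=(-0.120,+0.024) vel=(+0.000,+0.000) ωy=+0.00 pitch=+180.0°

Key-timestep trajectory:
   step    t(s)  b1.x    b1.z    b1.vx   b1.vz   b2.x    b2.z    b2.vx   b2.vz   b3.x    b3.z    b3.vx   b3.vz 
     24  0.1111   +0.000  +0.024  +0.000  +0.000   +0.047  +0.072  +0.000  +0.000   -0.023  +0.101  -0.247  -0.623
     48  0.2222   +0.000  +0.024  +0.000  +0.000   +0.047  +0.072  +0.000  +0.000   -0.064  +0.093  -0.313  -0.001
     72  0.3333   +0.000  +0.024  +0.000  +0.000   +0.047  +0.072  +0.000  +0.000   -0.109  +0.057  -0.480  -1.018


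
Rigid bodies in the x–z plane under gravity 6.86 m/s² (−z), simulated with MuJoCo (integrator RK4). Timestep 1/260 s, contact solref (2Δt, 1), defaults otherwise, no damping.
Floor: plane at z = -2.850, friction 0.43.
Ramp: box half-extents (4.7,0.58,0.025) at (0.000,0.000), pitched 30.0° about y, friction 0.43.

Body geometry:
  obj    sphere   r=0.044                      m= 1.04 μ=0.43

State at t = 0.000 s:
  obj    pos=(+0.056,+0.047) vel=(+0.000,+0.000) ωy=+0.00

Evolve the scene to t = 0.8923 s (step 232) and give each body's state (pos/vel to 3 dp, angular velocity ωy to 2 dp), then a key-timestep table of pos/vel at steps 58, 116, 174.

State at t = 0.8923 s:
  obj    pos=(+0.901,-0.440) vel=(+1.893,-1.093) ωy=+49.68

Key-timestep trajectory:
   step    t(s)  obj.x    obj.z    obj.vx   obj.vz 
     58  0.2231   +0.109  +0.017  +0.473  -0.273
    116  0.4462   +0.267  -0.075  +0.947  -0.547
    174  0.6692   +0.531  -0.227  +1.420  -0.820


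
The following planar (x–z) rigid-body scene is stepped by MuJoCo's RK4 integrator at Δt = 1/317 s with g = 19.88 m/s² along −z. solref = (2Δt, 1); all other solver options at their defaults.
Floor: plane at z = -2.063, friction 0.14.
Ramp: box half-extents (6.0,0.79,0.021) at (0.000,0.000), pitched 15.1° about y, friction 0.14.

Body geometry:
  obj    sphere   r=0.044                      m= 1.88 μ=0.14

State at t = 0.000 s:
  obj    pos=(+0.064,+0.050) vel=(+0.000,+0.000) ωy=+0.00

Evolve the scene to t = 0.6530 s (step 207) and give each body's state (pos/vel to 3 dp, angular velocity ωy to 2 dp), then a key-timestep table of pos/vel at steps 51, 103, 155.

State at t = 0.6530 s:
  obj    pos=(+0.826,-0.155) vel=(+2.332,-0.629) ωy=+54.89

Key-timestep trajectory:
   step    t(s)  obj.x    obj.z    obj.vx   obj.vz 
     51  0.1609   +0.110  +0.038  +0.575  -0.155
    103  0.3249   +0.253  -0.001  +1.161  -0.313
    155  0.4890   +0.491  -0.065  +1.746  -0.471


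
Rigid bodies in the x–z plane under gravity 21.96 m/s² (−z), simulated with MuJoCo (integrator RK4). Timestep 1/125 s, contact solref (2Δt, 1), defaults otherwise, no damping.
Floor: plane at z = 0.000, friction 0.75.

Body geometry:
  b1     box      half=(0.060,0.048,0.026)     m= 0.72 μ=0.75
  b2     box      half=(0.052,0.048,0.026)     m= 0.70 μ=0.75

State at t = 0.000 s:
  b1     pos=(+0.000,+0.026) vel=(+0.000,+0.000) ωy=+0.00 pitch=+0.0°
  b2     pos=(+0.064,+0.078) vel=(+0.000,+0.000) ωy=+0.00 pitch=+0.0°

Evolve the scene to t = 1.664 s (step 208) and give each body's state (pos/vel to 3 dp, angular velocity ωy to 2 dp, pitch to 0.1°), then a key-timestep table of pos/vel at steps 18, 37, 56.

State at t = 1.664 s:
  b1     pos=(+0.000,+0.026) vel=(+0.000,+0.000) ωy=+0.00 pitch=+0.0°
  b2     pos=(+0.194,+0.026) vel=(+0.000,+0.000) ωy=+0.00 pitch=+180.0°

Key-timestep trajectory:
   step    t(s)  b1.x    b1.z    b1.vx   b1.vz   b2.x    b2.z    b2.vx   b2.vz 
     18  0.1440   +0.000  +0.026  -0.001  +0.001   +0.082  +0.066  +0.287  -0.357
     37  0.2960   +0.000  +0.026  +0.000  +0.000   +0.135  +0.058  +0.190  +0.015
     56  0.4480   +0.000  +0.026  +0.000  +0.000   +0.187  +0.033  +0.595  -0.727


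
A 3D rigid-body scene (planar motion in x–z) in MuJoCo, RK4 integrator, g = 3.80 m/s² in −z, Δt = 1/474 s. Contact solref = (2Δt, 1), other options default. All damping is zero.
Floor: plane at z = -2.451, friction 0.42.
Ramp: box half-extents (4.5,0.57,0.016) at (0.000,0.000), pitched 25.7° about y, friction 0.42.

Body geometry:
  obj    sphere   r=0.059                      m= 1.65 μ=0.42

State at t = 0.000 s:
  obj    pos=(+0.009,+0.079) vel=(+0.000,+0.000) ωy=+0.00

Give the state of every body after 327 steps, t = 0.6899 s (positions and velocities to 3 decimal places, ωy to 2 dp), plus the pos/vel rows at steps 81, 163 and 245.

State at t = 0.6899 s:
  obj    pos=(+0.261,-0.043) vel=(+0.732,-0.352) ωy=+13.76

Key-timestep trajectory:
   step    t(s)  obj.x    obj.z    obj.vx   obj.vz 
     81  0.1709   +0.024  +0.071  +0.181  -0.087
    163  0.3439   +0.072  +0.049  +0.365  -0.176
    245  0.5169   +0.151  +0.011  +0.548  -0.264


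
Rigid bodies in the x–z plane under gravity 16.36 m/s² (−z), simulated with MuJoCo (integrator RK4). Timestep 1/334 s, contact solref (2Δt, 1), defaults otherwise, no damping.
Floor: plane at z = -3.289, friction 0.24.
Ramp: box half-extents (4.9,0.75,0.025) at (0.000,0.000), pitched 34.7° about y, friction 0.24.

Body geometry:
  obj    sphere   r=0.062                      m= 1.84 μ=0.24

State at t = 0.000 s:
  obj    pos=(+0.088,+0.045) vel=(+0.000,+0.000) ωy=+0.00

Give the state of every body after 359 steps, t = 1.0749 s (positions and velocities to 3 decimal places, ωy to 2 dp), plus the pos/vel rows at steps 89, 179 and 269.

State at t = 1.0749 s:
  obj    pos=(+3.248,-2.143) vel=(+5.879,-4.071) ωy=+115.31

Key-timestep trajectory:
   step    t(s)  obj.x    obj.z    obj.vx   obj.vz 
     89  0.2665   +0.282  -0.090  +1.458  -1.009
    179  0.5359   +0.874  -0.499  +2.931  -2.030
    269  0.8054   +1.862  -1.184  +4.405  -3.050


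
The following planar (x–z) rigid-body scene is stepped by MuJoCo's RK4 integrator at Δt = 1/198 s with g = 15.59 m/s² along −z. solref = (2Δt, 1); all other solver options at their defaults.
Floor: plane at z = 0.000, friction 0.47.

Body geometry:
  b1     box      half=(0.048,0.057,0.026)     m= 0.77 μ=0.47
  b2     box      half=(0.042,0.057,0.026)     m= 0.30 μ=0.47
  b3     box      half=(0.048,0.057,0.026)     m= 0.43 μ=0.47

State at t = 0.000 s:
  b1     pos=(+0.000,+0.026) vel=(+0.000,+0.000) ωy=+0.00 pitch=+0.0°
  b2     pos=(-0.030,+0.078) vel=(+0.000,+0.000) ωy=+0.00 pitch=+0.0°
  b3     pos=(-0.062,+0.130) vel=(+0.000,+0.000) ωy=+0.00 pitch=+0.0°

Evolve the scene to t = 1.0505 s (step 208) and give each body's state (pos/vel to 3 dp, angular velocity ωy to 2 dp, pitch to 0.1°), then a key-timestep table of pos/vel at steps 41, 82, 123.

State at t = 1.0505 s:
  b1     pos=(+0.000,+0.026) vel=(+0.000,+0.000) ωy=+0.00 pitch=+0.0°
  b2     pos=(-0.086,+0.042) vel=(+0.000,+0.000) ωy=+0.00 pitch=-90.0°
  b3     pos=(-0.233,+0.026) vel=(+0.000,+0.000) ωy=+0.00 pitch=+180.0°

Key-timestep trajectory:
   step    t(s)  b1.x    b1.z    b1.vx   b1.vz   b2.x    b2.z    b2.vx   b2.vz   b3.x    b3.z    b3.vx   b3.vz 
     41  0.2071   +0.000  +0.026  +0.000  +0.000   -0.034  +0.080  -0.064  +0.031   -0.074  +0.127  -0.170  -0.058
     82  0.4141   +0.000  +0.026  +0.000  +0.000   -0.089  +0.041  -0.311  +0.199   -0.163  +0.051  -0.447  +0.230
    123  0.6212   +0.000  +0.026  +0.000  +0.000   -0.092  +0.045  +0.252  -0.139   -0.233  +0.026  +0.003  +0.007


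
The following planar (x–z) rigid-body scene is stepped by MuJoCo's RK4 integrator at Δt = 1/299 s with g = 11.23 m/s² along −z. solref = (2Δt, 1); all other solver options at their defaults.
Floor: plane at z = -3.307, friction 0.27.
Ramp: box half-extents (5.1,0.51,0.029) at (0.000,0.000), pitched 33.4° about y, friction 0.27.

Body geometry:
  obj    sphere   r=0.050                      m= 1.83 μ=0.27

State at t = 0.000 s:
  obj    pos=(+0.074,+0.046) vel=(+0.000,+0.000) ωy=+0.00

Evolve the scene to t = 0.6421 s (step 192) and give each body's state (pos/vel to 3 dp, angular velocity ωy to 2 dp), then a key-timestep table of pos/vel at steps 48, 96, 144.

State at t = 0.6421 s:
  obj    pos=(+0.834,-0.455) vel=(+2.367,-1.561) ωy=+56.69

Key-timestep trajectory:
   step    t(s)  obj.x    obj.z    obj.vx   obj.vz 
     48  0.1605   +0.122  +0.015  +0.592  -0.390
     96  0.3211   +0.264  -0.079  +1.184  -0.781
    144  0.4816   +0.502  -0.236  +1.776  -1.171


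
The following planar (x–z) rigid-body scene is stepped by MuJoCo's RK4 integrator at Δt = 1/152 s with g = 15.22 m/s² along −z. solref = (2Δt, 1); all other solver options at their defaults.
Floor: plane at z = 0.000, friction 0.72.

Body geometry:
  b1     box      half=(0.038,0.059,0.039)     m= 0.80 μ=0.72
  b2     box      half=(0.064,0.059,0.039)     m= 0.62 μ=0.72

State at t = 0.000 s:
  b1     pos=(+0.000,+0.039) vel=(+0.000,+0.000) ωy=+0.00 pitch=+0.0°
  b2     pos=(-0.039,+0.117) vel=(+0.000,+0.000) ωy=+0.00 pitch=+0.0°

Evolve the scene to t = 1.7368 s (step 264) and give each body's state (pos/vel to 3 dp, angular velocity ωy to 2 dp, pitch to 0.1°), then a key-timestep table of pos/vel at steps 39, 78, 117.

State at t = 1.7368 s:
  b1     pos=(+0.000,+0.039) vel=(+0.000,+0.000) ωy=+0.00 pitch=+0.0°
  b2     pos=(-0.094,+0.064) vel=(+0.000,+0.000) ωy=+0.00 pitch=-90.0°

Key-timestep trajectory:
   step    t(s)  b1.x    b1.z    b1.vx   b1.vz   b2.x    b2.z    b2.vx   b2.vz 
     39  0.2566   +0.000  +0.039  +0.001  +0.000   -0.054  +0.113  -0.194  -0.120
     78  0.5132   +0.000  +0.039  +0.000  +0.000   -0.123  +0.074  -0.073  +0.010
    117  0.7697   +0.000  +0.039  +0.000  +0.000   -0.092  +0.064  +0.295  -0.018


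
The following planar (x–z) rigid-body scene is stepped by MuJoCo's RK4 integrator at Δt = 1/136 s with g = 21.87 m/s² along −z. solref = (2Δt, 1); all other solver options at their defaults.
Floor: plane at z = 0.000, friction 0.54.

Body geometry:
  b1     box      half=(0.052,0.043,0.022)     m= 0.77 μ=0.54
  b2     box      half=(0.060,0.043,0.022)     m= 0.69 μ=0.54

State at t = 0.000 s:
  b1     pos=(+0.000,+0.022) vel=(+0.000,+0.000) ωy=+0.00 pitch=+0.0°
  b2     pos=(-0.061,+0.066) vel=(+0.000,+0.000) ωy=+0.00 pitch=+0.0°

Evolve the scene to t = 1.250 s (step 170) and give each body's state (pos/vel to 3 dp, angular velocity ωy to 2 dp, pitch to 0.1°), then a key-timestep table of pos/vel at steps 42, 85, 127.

State at t = 1.250 s:
  b1     pos=(+0.001,+0.022) vel=(+0.001,+0.000) ωy=+0.00 pitch=+0.0°
  b2     pos=(-0.073,+0.055) vel=(-0.001,-0.001) ωy=+0.03 pitch=-38.7°

Key-timestep trajectory:
   step    t(s)  b1.x    b1.z    b1.vx   b1.vz   b2.x    b2.z    b2.vx   b2.vz 
     42  0.3088   +0.000  +0.022  +0.001  +0.000   -0.072  +0.056  -0.001  -0.001
     85  0.6250   +0.001  +0.022  +0.001  +0.000   -0.072  +0.055  -0.001  -0.001
    127  0.9338   +0.001  +0.022  +0.001  +0.000   -0.072  +0.055  -0.001  -0.001


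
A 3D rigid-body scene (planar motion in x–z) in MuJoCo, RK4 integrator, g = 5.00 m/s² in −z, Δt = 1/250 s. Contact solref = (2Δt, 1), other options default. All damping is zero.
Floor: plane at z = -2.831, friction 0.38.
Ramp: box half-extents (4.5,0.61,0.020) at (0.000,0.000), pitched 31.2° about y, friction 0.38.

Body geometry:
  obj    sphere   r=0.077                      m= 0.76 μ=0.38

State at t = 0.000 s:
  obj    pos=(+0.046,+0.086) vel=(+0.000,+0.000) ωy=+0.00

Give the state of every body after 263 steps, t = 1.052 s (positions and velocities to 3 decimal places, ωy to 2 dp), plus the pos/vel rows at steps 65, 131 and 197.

State at t = 1.052 s:
  obj    pos=(+0.922,-0.445) vel=(+1.665,-1.008) ωy=+25.27

Key-timestep trajectory:
   step    t(s)  obj.x    obj.z    obj.vx   obj.vz 
     65  0.2600   +0.099  +0.053  +0.412  -0.249
    131  0.5240   +0.263  -0.046  +0.829  -0.502
    197  0.7880   +0.537  -0.212  +1.247  -0.755


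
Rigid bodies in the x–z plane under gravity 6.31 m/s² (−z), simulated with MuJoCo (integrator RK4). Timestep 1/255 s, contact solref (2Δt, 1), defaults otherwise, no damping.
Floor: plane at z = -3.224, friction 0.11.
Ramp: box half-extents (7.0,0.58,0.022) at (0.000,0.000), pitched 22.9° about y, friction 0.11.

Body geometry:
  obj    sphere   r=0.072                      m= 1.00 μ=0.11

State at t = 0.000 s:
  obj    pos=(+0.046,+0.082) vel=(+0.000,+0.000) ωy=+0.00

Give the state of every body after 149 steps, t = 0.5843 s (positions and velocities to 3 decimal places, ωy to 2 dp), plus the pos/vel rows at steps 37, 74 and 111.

State at t = 0.5843 s:
  obj    pos=(+0.333,-0.039) vel=(+0.982,-0.408) ωy=+12.91

Key-timestep trajectory:
   step    t(s)  obj.x    obj.z    obj.vx   obj.vz 
     37  0.1451   +0.064  +0.075  +0.245  -0.103
     74  0.2902   +0.117  +0.053  +0.486  -0.213
    111  0.4353   +0.206  +0.015  +0.729  -0.313


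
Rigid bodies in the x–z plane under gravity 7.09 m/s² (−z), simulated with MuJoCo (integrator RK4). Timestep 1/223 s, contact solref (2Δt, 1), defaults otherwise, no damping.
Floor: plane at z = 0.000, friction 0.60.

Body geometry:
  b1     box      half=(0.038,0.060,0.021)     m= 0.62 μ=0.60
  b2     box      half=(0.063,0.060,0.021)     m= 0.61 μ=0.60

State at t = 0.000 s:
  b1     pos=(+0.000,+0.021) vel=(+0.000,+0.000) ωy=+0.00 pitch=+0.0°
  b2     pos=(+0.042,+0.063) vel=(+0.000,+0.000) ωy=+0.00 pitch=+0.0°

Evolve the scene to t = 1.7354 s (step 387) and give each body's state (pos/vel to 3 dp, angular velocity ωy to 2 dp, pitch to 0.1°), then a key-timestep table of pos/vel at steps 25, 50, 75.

State at t = 1.7354 s:
  b1     pos=(+0.000,+0.021) vel=(+0.000,+0.000) ωy=+0.00 pitch=+0.0°
  b2     pos=(+0.054,+0.055) vel=(+0.000,+0.000) ωy=-0.01 pitch=+38.2°

Key-timestep trajectory:
   step    t(s)  b1.x    b1.z    b1.vx   b1.vz   b2.x    b2.z    b2.vx   b2.vz 
     25  0.1121   +0.000  +0.021  +0.000  +0.000   +0.044  +0.062  +0.040  -0.012
     50  0.2242   +0.000  +0.021  +0.000  +0.000   +0.052  +0.058  +0.098  -0.084
     75  0.3363   +0.000  +0.021  +0.000  +0.000   +0.056  +0.057  -0.080  -0.048


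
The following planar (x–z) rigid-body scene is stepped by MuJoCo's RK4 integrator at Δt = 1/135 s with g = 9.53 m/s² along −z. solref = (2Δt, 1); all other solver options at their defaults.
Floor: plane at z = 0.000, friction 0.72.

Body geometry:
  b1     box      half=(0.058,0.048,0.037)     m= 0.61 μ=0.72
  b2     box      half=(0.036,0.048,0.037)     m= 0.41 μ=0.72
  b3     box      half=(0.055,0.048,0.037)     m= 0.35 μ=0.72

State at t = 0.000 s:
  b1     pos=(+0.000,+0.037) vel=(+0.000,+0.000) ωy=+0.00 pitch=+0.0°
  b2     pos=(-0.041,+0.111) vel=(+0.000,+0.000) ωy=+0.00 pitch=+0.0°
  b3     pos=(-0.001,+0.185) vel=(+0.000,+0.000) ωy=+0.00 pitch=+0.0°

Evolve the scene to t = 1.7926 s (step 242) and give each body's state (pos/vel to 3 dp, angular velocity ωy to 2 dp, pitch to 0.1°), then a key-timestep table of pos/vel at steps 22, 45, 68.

State at t = 1.7926 s:
  b1     pos=(+0.000,+0.037) vel=(+0.000,+0.000) ωy=+0.00 pitch=+0.0°
  b2     pos=(-0.041,+0.111) vel=(+0.000,+0.000) ωy=+0.00 pitch=+0.0°
  b3     pos=(+0.130,+0.037) vel=(+0.000,+0.000) ωy=+0.00 pitch=+180.0°

Key-timestep trajectory:
   step    t(s)  b1.x    b1.z    b1.vx   b1.vz   b2.x    b2.z    b2.vx   b2.vz   b3.x    b3.z    b3.vx   b3.vz 
     22  0.1630   +0.000  +0.037  +0.000  +0.000   -0.041  +0.111  -0.001  +0.000   +0.007  +0.183  +0.125  -0.043
     45  0.3333   +0.000  +0.037  +0.000  -0.002   -0.041  +0.111  +0.002  -0.001   +0.047  +0.127  +0.441  -0.125
     68  0.5037   +0.000  +0.037  +0.000  +0.000   -0.041  +0.111  +0.000  +0.000   +0.122  +0.075  +0.460  -0.970


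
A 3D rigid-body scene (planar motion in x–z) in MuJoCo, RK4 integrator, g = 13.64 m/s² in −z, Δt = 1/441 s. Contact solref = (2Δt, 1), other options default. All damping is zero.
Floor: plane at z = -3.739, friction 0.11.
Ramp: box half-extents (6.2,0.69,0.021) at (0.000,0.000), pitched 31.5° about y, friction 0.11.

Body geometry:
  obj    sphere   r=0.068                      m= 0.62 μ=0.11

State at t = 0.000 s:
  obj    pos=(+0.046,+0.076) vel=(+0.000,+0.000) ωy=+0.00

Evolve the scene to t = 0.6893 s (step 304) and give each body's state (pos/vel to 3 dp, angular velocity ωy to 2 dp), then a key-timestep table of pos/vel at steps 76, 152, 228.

State at t = 0.6893 s:
  obj    pos=(+1.231,-0.650) vel=(+3.439,-2.102) ωy=+32.43

Key-timestep trajectory:
   step    t(s)  obj.x    obj.z    obj.vx   obj.vz 
     76  0.1723   +0.120  +0.031  +0.857  -0.533
    152  0.3447   +0.342  -0.105  +1.723  -1.043
    228  0.5170   +0.713  -0.332  +2.591  -1.552


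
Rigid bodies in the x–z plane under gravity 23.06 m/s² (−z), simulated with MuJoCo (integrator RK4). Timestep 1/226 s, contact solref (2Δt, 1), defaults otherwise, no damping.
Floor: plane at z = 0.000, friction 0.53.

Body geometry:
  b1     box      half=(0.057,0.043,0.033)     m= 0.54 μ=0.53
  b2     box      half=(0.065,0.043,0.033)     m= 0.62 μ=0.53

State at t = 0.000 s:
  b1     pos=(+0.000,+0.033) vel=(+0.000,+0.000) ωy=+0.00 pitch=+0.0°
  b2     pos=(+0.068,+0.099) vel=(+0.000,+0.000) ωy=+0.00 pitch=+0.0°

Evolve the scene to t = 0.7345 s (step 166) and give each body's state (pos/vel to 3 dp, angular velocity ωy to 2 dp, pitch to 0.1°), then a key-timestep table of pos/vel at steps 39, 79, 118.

State at t = 0.7345 s:
  b1     pos=(+0.000,+0.033) vel=(+0.000,+0.000) ωy=+0.00 pitch=+0.0°
  b2     pos=(+0.133,+0.065) vel=(+0.000,+0.000) ωy=+0.00 pitch=+90.0°

Key-timestep trajectory:
   step    t(s)  b1.x    b1.z    b1.vx   b1.vz   b2.x    b2.z    b2.vx   b2.vz 
     39  0.1726   +0.000  +0.033  +0.000  +0.000   +0.112  +0.072  +0.492  -0.052
     79  0.3496   +0.000  +0.033  +0.000  +0.000   +0.150  +0.071  -0.117  -0.025
    118  0.5221   +0.000  +0.033  +0.000  +0.000   +0.134  +0.065  +0.219  +0.008


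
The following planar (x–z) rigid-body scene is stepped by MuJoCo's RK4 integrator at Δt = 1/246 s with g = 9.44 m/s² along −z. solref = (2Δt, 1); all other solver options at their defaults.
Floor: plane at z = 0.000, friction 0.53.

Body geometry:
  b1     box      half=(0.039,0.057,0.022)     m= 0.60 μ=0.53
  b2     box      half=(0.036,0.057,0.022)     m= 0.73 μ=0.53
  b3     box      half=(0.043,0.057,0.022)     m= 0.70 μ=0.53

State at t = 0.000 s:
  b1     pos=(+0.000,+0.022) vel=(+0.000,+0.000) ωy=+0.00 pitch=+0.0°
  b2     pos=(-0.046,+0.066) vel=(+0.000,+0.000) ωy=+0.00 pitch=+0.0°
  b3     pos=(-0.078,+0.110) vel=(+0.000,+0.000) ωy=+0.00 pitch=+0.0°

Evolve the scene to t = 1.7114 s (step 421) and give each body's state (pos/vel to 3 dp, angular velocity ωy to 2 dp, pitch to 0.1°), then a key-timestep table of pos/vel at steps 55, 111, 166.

State at t = 1.7114 s:
  b1     pos=(+0.000,+0.022) vel=(+0.000,+0.000) ωy=+0.00 pitch=+0.0°
  b2     pos=(-0.081,+0.036) vel=(+0.000,+0.000) ωy=+0.00 pitch=-90.0°
  b3     pos=(-0.153,+0.043) vel=(+0.000,+0.000) ωy=+0.00 pitch=-90.0°

Key-timestep trajectory:
   step    t(s)  b1.x    b1.z    b1.vx   b1.vz   b2.x    b2.z    b2.vx   b2.vz   b3.x    b3.z    b3.vx   b3.vz 
     55  0.2236   +0.000  +0.022  +0.000  +0.000   -0.078  +0.037  -0.348  -0.183   -0.135  +0.048  -0.225  -0.006
    111  0.4512   +0.000  +0.022  +0.000  +0.000   -0.079  +0.037  +0.050  +0.050   -0.165  +0.047  +0.050  -0.011
    166  0.6748   +0.000  +0.022  +0.000  +0.000   -0.081  +0.036  +0.000  +0.000   -0.154  +0.043  -0.109  +0.027


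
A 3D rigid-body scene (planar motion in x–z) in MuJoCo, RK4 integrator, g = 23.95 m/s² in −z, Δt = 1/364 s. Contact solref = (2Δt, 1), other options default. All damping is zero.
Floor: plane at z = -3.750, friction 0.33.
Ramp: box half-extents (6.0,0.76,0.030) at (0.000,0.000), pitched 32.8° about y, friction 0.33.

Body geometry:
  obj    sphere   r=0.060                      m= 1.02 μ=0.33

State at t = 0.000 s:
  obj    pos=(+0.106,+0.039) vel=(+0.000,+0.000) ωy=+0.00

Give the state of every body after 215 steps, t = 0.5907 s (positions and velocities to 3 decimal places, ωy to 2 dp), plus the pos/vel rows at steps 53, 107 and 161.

State at t = 0.5907 s:
  obj    pos=(+1.465,-0.837) vel=(+4.601,-2.965) ωy=+91.21

Key-timestep trajectory:
   step    t(s)  obj.x    obj.z    obj.vx   obj.vz 
     53  0.1456   +0.189  -0.014  +1.134  -0.731
    107  0.2940   +0.443  -0.178  +2.290  -1.476
    161  0.4423   +0.868  -0.452  +3.446  -2.221


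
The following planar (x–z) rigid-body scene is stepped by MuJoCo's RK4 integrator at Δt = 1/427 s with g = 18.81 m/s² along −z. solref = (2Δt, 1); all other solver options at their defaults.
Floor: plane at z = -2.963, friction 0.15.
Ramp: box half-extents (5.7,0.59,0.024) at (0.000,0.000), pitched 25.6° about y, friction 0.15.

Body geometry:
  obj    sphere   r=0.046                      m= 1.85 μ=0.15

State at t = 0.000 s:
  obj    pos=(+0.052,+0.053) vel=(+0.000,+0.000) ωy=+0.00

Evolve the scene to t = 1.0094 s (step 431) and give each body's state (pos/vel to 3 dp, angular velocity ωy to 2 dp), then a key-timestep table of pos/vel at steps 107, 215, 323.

State at t = 1.0094 s:
  obj    pos=(+2.719,-1.225) vel=(+5.285,-2.532) ωy=+127.37

Key-timestep trajectory:
   step    t(s)  obj.x    obj.z    obj.vx   obj.vz 
    107  0.2506   +0.216  -0.026  +1.312  -0.629
    215  0.5035   +0.716  -0.265  +2.636  -1.263
    323  0.7564   +1.550  -0.665  +3.961  -1.898


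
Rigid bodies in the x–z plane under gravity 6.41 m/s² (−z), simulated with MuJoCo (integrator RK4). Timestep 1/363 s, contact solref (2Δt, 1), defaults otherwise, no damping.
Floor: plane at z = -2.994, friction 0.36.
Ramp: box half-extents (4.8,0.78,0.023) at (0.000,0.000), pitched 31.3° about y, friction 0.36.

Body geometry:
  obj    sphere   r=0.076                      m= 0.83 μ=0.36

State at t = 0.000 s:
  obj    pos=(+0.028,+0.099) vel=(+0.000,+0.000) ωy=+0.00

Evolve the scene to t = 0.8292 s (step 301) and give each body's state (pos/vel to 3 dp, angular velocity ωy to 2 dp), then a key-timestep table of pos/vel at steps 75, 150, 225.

State at t = 0.8292 s:
  obj    pos=(+0.727,-0.326) vel=(+1.685,-1.025) ωy=+25.95

Key-timestep trajectory:
   step    t(s)  obj.x    obj.z    obj.vx   obj.vz 
     75  0.2066   +0.071  +0.072  +0.420  -0.255
    150  0.4132   +0.202  -0.007  +0.840  -0.511
    225  0.6198   +0.418  -0.139  +1.260  -0.766


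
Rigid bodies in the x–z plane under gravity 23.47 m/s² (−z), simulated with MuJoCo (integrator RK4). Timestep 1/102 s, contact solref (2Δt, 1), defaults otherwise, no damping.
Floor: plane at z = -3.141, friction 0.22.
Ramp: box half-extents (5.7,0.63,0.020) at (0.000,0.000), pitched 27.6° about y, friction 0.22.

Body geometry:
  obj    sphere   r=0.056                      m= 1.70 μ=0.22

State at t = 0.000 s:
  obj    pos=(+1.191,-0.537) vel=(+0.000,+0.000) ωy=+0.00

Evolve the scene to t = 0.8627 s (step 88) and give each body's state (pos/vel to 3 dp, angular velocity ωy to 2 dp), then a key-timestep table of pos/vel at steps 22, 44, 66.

State at t = 0.8627 s:
  obj    pos=(+3.754,-1.877) vel=(+5.939,-3.105) ωy=+119.60

Key-timestep trajectory:
   step    t(s)  obj.x    obj.z    obj.vx   obj.vz 
     22  0.2157   +1.351  -0.621  +1.486  -0.777
     44  0.4314   +1.832  -0.872  +2.970  -1.553
     66  0.6471   +2.633  -1.291  +4.455  -2.329


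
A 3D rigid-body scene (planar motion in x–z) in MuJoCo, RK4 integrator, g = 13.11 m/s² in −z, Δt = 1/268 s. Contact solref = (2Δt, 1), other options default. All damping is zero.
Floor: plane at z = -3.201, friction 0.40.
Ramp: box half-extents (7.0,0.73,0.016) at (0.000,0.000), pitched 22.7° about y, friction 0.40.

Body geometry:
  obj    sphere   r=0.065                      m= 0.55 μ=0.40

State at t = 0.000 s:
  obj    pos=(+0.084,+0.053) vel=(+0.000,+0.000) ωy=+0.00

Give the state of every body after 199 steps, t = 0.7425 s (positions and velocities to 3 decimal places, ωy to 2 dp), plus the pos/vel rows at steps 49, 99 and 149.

State at t = 0.7425 s:
  obj    pos=(+1.003,-0.332) vel=(+2.476,-1.036) ωy=+41.28

Key-timestep trajectory:
   step    t(s)  obj.x    obj.z    obj.vx   obj.vz 
     49  0.1828   +0.140  +0.029  +0.610  -0.255
     99  0.3694   +0.311  -0.042  +1.232  -0.515
    149  0.5560   +0.599  -0.163  +1.854  -0.775


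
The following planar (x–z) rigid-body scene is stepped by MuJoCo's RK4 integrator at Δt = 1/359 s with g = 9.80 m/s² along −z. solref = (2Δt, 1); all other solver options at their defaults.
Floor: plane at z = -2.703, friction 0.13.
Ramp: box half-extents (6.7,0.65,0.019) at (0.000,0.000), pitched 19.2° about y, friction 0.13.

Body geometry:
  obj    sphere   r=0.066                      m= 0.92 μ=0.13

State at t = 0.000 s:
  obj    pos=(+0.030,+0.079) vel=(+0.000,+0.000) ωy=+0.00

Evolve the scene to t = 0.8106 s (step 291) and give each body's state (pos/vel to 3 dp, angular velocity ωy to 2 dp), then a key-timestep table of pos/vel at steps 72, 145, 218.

State at t = 0.8106 s:
  obj    pos=(+0.744,-0.169) vel=(+1.762,-0.614) ωy=+28.27

Key-timestep trajectory:
   step    t(s)  obj.x    obj.z    obj.vx   obj.vz 
     72  0.2006   +0.074  +0.064  +0.436  -0.152
    145  0.4039   +0.208  +0.018  +0.878  -0.306
    218  0.6072   +0.431  -0.060  +1.320  -0.460


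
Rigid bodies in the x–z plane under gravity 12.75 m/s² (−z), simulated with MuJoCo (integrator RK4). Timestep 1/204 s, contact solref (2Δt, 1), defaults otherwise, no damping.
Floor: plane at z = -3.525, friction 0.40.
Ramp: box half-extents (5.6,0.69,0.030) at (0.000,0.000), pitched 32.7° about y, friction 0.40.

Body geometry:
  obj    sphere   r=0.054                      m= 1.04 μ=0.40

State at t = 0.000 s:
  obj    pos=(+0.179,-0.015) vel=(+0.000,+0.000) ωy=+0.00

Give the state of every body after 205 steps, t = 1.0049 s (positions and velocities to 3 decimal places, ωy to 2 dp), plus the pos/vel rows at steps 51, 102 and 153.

State at t = 1.0049 s:
  obj    pos=(+2.270,-1.357) vel=(+4.161,-2.671) ωy=+91.55

Key-timestep trajectory:
   step    t(s)  obj.x    obj.z    obj.vx   obj.vz 
     51  0.2500   +0.308  -0.098  +1.035  -0.665
    102  0.5000   +0.697  -0.347  +2.070  -1.329
    153  0.7500   +1.344  -0.763  +3.105  -1.994


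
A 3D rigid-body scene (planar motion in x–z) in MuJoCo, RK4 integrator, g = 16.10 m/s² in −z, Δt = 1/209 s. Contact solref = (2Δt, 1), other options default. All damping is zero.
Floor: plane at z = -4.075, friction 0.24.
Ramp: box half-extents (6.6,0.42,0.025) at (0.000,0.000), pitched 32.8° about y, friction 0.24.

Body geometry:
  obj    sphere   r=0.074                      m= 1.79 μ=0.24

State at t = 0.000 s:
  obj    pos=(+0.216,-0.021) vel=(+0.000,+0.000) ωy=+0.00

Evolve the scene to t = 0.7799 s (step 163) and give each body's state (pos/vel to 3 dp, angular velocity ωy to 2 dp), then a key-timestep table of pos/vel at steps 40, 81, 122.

State at t = 0.7799 s:
  obj    pos=(+1.809,-1.048) vel=(+4.084,-2.632) ωy=+65.63

Key-timestep trajectory:
   step    t(s)  obj.x    obj.z    obj.vx   obj.vz 
     40  0.1914   +0.312  -0.083  +1.003  -0.646
     81  0.3876   +0.609  -0.275  +2.030  -1.308
    122  0.5837   +1.108  -0.596  +3.057  -1.970


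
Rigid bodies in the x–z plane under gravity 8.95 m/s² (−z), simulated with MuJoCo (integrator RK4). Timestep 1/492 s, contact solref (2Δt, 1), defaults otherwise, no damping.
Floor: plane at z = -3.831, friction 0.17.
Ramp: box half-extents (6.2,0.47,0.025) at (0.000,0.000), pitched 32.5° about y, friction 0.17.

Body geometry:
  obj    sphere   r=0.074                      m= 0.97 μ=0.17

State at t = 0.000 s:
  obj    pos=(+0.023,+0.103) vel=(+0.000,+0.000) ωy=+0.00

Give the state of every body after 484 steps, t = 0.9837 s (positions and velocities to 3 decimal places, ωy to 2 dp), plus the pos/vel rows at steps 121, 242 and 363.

State at t = 0.9837 s:
  obj    pos=(+1.462,-0.814) vel=(+2.932,-1.848) ωy=+42.72

Key-timestep trajectory:
   step    t(s)  obj.x    obj.z    obj.vx   obj.vz 
    121  0.2459   +0.113  +0.045  +0.735  -0.458
    242  0.4919   +0.383  -0.127  +1.466  -0.924
    363  0.7378   +0.833  -0.413  +2.190  -1.409


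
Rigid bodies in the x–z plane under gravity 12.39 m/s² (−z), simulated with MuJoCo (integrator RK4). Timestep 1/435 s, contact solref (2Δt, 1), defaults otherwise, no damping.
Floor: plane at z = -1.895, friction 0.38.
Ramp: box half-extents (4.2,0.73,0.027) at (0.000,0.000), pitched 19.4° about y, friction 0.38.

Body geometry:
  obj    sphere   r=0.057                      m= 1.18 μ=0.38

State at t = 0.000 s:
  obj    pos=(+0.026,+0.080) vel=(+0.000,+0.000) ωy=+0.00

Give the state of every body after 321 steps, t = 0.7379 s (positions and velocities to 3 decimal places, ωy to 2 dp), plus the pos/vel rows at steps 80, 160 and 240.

State at t = 0.7379 s:
  obj    pos=(+0.781,-0.186) vel=(+2.046,-0.721) ωy=+38.05

Key-timestep trajectory:
   step    t(s)  obj.x    obj.z    obj.vx   obj.vz 
     80  0.1839   +0.073  +0.063  +0.510  -0.180
    160  0.3678   +0.214  +0.014  +1.020  -0.359
    240  0.5517   +0.448  -0.069  +1.530  -0.539


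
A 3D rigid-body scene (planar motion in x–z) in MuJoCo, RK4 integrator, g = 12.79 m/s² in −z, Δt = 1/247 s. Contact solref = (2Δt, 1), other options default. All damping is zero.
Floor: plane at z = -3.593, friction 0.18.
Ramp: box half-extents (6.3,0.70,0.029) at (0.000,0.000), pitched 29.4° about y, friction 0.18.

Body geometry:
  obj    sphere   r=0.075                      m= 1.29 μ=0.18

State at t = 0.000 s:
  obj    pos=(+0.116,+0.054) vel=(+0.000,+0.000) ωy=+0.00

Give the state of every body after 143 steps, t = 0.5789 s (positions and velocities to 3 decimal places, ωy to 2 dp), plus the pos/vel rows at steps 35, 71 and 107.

State at t = 0.5789 s:
  obj    pos=(+0.771,-0.315) vel=(+2.262,-1.275) ωy=+34.60

Key-timestep trajectory:
   step    t(s)  obj.x    obj.z    obj.vx   obj.vz 
     35  0.1417   +0.155  +0.032  +0.554  -0.312
     71  0.2874   +0.278  -0.037  +1.123  -0.633
    107  0.4332   +0.483  -0.153  +1.693  -0.954


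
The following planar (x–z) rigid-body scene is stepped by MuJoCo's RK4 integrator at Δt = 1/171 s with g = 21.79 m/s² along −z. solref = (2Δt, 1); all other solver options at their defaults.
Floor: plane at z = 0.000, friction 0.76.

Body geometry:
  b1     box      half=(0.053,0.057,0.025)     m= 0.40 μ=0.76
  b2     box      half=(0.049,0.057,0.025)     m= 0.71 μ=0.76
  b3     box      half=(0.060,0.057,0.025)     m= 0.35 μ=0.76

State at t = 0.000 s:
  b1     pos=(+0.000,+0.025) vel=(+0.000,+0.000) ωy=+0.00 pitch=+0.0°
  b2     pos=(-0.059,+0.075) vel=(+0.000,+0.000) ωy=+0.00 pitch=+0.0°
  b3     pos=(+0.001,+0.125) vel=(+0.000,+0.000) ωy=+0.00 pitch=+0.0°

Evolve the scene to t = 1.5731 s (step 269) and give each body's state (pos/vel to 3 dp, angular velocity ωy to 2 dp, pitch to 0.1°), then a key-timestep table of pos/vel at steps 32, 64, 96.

State at t = 1.5731 s:
  b1     pos=(+0.000,+0.025) vel=(+0.000,+0.000) ωy=+0.00 pitch=+0.0°
  b2     pos=(-0.182,+0.025) vel=(+0.000,+0.000) ωy=+0.00 pitch=+180.0°
  b3     pos=(-0.026,+0.075) vel=(+0.000,+0.000) ωy=+0.00 pitch=-0.1°

Key-timestep trajectory:
   step    t(s)  b1.x    b1.z    b1.vx   b1.vz   b2.x    b2.z    b2.vx   b2.vz   b3.x    b3.z    b3.vx   b3.vz 
     32  0.1871   +0.000  +0.025  +0.002  +0.000   -0.066  +0.072  -0.196  -0.113   +0.023  +0.113  -0.057  -0.012
     64  0.3743   +0.000  +0.025  -0.006  +0.016   -0.124  +0.055  -0.126  +0.015   -0.026  +0.074  -0.011  +0.051
     96  0.5614   +0.000  +0.025  +0.000  +0.000   -0.146  +0.052  -0.283  -0.083   -0.026  +0.075  +0.000  +0.000


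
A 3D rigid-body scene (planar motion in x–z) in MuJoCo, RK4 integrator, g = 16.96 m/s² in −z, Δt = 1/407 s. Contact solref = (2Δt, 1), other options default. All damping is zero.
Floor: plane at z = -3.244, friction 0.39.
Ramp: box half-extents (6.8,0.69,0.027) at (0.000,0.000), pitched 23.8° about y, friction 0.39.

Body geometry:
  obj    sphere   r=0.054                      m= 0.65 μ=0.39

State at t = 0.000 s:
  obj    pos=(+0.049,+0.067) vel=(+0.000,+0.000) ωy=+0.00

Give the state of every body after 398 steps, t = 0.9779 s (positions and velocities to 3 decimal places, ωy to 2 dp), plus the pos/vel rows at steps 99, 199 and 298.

State at t = 0.9779 s:
  obj    pos=(+2.188,-0.876) vel=(+4.374,-1.929) ωy=+88.52

Key-timestep trajectory:
   step    t(s)  obj.x    obj.z    obj.vx   obj.vz 
     99  0.2432   +0.181  +0.009  +1.088  -0.480
    199  0.4889   +0.584  -0.169  +2.187  -0.965
    298  0.7322   +1.248  -0.462  +3.275  -1.444


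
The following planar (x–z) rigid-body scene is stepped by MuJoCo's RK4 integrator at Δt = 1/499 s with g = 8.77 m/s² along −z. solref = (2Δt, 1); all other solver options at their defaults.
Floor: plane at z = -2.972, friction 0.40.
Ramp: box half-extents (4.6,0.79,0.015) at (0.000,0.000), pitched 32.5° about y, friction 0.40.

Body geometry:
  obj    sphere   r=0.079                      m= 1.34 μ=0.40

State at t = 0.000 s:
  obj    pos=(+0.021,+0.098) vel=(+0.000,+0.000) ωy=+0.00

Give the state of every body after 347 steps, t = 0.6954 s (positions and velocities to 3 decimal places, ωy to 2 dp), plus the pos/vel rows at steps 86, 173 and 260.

State at t = 0.6954 s:
  obj    pos=(+0.707,-0.339) vel=(+1.974,-1.258) ωy=+29.62

Key-timestep trajectory:
   step    t(s)  obj.x    obj.z    obj.vx   obj.vz 
     86  0.1723   +0.063  +0.071  +0.489  -0.312
    173  0.3467   +0.192  -0.011  +0.984  -0.627
    260  0.5210   +0.406  -0.147  +1.479  -0.942


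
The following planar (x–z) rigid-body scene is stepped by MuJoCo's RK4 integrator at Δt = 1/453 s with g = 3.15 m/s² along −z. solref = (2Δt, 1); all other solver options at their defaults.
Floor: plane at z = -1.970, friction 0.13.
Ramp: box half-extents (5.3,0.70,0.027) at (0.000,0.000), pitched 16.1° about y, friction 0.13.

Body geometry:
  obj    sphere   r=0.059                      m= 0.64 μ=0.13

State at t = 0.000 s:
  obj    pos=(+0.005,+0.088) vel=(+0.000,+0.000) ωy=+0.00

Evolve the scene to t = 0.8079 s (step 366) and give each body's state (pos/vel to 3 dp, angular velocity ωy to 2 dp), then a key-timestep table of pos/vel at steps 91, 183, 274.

State at t = 0.8079 s:
  obj    pos=(+0.201,+0.032) vel=(+0.484,-0.140) ωy=+8.54

Key-timestep trajectory:
   step    t(s)  obj.x    obj.z    obj.vx   obj.vz 
     91  0.2009   +0.017  +0.085  +0.120  -0.035
    183  0.4040   +0.054  +0.074  +0.242  -0.070
    274  0.6049   +0.115  +0.056  +0.363  -0.105


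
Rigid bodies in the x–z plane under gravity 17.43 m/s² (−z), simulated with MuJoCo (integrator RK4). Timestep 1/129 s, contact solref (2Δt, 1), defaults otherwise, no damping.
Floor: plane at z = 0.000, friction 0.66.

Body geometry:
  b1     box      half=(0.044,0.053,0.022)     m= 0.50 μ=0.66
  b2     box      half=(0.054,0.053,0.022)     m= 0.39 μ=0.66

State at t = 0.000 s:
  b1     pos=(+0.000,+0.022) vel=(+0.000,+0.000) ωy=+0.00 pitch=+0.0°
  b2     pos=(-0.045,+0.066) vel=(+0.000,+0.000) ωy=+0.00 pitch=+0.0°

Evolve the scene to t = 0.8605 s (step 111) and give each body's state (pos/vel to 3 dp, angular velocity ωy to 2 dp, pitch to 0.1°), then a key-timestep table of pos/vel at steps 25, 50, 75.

State at t = 0.8605 s:
  b1     pos=(+0.000,+0.022) vel=(+0.000,+0.000) ωy=+0.00 pitch=+0.0°
  b2     pos=(-0.099,+0.054) vel=(+0.000,+0.000) ωy=+0.00 pitch=-90.0°

Key-timestep trajectory:
   step    t(s)  b1.x    b1.z    b1.vx   b1.vz   b2.x    b2.z    b2.vx   b2.vz 
     25  0.1938   +0.000  +0.022  +0.000  +0.000   -0.054  +0.064  -0.139  -0.064
     50  0.3876   +0.000  +0.022  +0.000  +0.000   -0.089  +0.057  -0.232  -0.035
     75  0.5814   +0.000  +0.022  +0.000  +0.000   -0.096  +0.054  +0.070  +0.043


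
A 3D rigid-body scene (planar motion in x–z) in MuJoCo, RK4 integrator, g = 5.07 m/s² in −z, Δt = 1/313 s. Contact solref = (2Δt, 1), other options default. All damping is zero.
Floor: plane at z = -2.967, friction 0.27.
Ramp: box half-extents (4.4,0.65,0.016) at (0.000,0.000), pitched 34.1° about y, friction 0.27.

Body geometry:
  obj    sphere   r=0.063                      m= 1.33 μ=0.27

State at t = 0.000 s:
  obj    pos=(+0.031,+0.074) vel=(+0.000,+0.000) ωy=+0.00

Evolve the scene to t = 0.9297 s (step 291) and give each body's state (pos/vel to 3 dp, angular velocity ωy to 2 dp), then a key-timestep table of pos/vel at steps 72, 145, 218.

State at t = 0.9297 s:
  obj    pos=(+0.758,-0.418) vel=(+1.563,-1.058) ωy=+29.96

Key-timestep trajectory:
   step    t(s)  obj.x    obj.z    obj.vx   obj.vz 
     72  0.2300   +0.076  +0.044  +0.387  -0.262
    145  0.4633   +0.212  -0.048  +0.779  -0.527
    218  0.6965   +0.439  -0.202  +1.171  -0.793


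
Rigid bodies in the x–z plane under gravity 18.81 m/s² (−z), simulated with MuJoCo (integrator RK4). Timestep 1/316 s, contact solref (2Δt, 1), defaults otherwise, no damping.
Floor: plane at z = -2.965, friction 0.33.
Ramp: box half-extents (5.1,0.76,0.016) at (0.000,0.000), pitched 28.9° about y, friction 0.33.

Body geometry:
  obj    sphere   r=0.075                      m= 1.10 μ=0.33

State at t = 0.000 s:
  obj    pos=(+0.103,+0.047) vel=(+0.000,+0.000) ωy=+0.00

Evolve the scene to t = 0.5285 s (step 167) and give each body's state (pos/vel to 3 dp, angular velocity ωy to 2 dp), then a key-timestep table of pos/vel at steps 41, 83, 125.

State at t = 0.5285 s:
  obj    pos=(+0.897,-0.391) vel=(+3.004,-1.659) ωy=+45.75

Key-timestep trajectory:
   step    t(s)  obj.x    obj.z    obj.vx   obj.vz 
     41  0.1297   +0.151  +0.021  +0.738  -0.407
     83  0.2627   +0.299  -0.061  +1.493  -0.824
    125  0.3956   +0.548  -0.198  +2.249  -1.241
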